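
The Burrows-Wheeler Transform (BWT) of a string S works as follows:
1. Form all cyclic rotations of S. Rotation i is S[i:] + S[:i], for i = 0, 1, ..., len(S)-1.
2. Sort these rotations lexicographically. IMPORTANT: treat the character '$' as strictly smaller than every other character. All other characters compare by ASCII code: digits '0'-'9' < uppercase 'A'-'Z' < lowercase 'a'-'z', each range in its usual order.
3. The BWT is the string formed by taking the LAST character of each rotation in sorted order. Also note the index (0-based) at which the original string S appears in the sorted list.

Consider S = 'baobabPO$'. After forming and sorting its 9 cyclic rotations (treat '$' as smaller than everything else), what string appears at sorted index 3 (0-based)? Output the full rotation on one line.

All 9 rotations (rotation i = S[i:]+S[:i]):
  rot[0] = baobabPO$
  rot[1] = aobabPO$b
  rot[2] = obabPO$ba
  rot[3] = babPO$bao
  rot[4] = abPO$baob
  rot[5] = bPO$baoba
  rot[6] = PO$baobab
  rot[7] = O$baobabP
  rot[8] = $baobabPO
Sorted (with $ < everything):
  sorted[0] = $baobabPO
  sorted[1] = O$baobabP
  sorted[2] = PO$baobab
  sorted[3] = abPO$baob
  sorted[4] = aobabPO$b
  sorted[5] = bPO$baoba
  sorted[6] = babPO$bao
  sorted[7] = baobabPO$
  sorted[8] = obabPO$ba
sorted[3] = abPO$baob

Answer: abPO$baob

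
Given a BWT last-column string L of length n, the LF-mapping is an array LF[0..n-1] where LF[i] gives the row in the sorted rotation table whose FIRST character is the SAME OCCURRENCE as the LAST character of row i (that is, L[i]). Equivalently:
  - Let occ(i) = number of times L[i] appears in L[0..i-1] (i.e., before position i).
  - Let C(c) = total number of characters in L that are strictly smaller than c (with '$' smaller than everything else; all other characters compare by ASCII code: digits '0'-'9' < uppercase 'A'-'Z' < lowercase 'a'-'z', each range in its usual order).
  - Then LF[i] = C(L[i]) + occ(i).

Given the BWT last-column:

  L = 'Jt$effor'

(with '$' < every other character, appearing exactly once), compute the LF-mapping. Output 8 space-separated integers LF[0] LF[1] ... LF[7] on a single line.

Char counts: '$':1, 'J':1, 'e':1, 'f':2, 'o':1, 'r':1, 't':1
C (first-col start): C('$')=0, C('J')=1, C('e')=2, C('f')=3, C('o')=5, C('r')=6, C('t')=7
L[0]='J': occ=0, LF[0]=C('J')+0=1+0=1
L[1]='t': occ=0, LF[1]=C('t')+0=7+0=7
L[2]='$': occ=0, LF[2]=C('$')+0=0+0=0
L[3]='e': occ=0, LF[3]=C('e')+0=2+0=2
L[4]='f': occ=0, LF[4]=C('f')+0=3+0=3
L[5]='f': occ=1, LF[5]=C('f')+1=3+1=4
L[6]='o': occ=0, LF[6]=C('o')+0=5+0=5
L[7]='r': occ=0, LF[7]=C('r')+0=6+0=6

Answer: 1 7 0 2 3 4 5 6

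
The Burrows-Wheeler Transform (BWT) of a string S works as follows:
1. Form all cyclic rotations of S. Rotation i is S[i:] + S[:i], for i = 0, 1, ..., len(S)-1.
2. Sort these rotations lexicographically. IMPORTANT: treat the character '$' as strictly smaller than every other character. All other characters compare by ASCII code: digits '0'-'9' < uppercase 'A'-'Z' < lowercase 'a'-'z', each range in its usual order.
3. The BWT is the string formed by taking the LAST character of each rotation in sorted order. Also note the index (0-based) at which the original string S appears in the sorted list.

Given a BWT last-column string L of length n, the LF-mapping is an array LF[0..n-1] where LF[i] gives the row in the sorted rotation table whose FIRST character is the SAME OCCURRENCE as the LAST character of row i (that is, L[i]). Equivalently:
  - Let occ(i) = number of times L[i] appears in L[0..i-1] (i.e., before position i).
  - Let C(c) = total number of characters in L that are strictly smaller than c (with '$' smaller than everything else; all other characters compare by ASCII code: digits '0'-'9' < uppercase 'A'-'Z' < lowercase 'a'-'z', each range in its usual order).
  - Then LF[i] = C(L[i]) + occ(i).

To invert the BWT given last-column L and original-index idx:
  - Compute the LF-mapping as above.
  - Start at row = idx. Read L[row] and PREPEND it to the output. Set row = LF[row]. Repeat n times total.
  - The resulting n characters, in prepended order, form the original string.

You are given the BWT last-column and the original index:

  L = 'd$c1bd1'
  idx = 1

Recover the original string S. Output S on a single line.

Answer: 1bc1dd$

Derivation:
LF mapping: 5 0 4 1 3 6 2
Walk LF starting at row 1, prepending L[row]:
  step 1: row=1, L[1]='$', prepend. Next row=LF[1]=0
  step 2: row=0, L[0]='d', prepend. Next row=LF[0]=5
  step 3: row=5, L[5]='d', prepend. Next row=LF[5]=6
  step 4: row=6, L[6]='1', prepend. Next row=LF[6]=2
  step 5: row=2, L[2]='c', prepend. Next row=LF[2]=4
  step 6: row=4, L[4]='b', prepend. Next row=LF[4]=3
  step 7: row=3, L[3]='1', prepend. Next row=LF[3]=1
Reversed output: 1bc1dd$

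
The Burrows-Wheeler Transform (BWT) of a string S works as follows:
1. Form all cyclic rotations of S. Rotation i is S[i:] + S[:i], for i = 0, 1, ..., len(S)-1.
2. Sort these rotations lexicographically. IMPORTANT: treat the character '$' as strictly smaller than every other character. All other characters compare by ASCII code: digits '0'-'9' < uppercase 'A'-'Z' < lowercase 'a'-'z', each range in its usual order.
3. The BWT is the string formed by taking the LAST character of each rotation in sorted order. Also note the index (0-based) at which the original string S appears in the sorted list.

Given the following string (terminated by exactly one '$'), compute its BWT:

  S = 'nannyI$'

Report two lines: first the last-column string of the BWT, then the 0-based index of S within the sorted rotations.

All 7 rotations (rotation i = S[i:]+S[:i]):
  rot[0] = nannyI$
  rot[1] = annyI$n
  rot[2] = nnyI$na
  rot[3] = nyI$nan
  rot[4] = yI$nann
  rot[5] = I$nanny
  rot[6] = $nannyI
Sorted (with $ < everything):
  sorted[0] = $nannyI  (last char: 'I')
  sorted[1] = I$nanny  (last char: 'y')
  sorted[2] = annyI$n  (last char: 'n')
  sorted[3] = nannyI$  (last char: '$')
  sorted[4] = nnyI$na  (last char: 'a')
  sorted[5] = nyI$nan  (last char: 'n')
  sorted[6] = yI$nann  (last char: 'n')
Last column: Iyn$ann
Original string S is at sorted index 3

Answer: Iyn$ann
3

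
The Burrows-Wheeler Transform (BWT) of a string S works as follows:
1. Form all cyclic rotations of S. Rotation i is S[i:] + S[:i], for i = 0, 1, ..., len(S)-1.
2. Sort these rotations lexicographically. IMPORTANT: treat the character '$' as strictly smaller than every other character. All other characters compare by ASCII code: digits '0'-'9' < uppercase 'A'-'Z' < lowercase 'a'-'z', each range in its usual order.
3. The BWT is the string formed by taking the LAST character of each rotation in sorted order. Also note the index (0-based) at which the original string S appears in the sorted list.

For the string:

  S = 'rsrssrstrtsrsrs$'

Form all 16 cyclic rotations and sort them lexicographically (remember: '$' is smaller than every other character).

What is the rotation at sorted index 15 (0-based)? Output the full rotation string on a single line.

Answer: tsrsrs$rsrssrstr

Derivation:
All 16 rotations (rotation i = S[i:]+S[:i]):
  rot[0] = rsrssrstrtsrsrs$
  rot[1] = srssrstrtsrsrs$r
  rot[2] = rssrstrtsrsrs$rs
  rot[3] = ssrstrtsrsrs$rsr
  rot[4] = srstrtsrsrs$rsrs
  rot[5] = rstrtsrsrs$rsrss
  rot[6] = strtsrsrs$rsrssr
  rot[7] = trtsrsrs$rsrssrs
  rot[8] = rtsrsrs$rsrssrst
  rot[9] = tsrsrs$rsrssrstr
  rot[10] = srsrs$rsrssrstrt
  rot[11] = rsrs$rsrssrstrts
  rot[12] = srs$rsrssrstrtsr
  rot[13] = rs$rsrssrstrtsrs
  rot[14] = s$rsrssrstrtsrsr
  rot[15] = $rsrssrstrtsrsrs
Sorted (with $ < everything):
  sorted[0] = $rsrssrstrtsrsrs
  sorted[1] = rs$rsrssrstrtsrs
  sorted[2] = rsrs$rsrssrstrts
  sorted[3] = rsrssrstrtsrsrs$
  sorted[4] = rssrstrtsrsrs$rs
  sorted[5] = rstrtsrsrs$rsrss
  sorted[6] = rtsrsrs$rsrssrst
  sorted[7] = s$rsrssrstrtsrsr
  sorted[8] = srs$rsrssrstrtsr
  sorted[9] = srsrs$rsrssrstrt
  sorted[10] = srssrstrtsrsrs$r
  sorted[11] = srstrtsrsrs$rsrs
  sorted[12] = ssrstrtsrsrs$rsr
  sorted[13] = strtsrsrs$rsrssr
  sorted[14] = trtsrsrs$rsrssrs
  sorted[15] = tsrsrs$rsrssrstr
sorted[15] = tsrsrs$rsrssrstr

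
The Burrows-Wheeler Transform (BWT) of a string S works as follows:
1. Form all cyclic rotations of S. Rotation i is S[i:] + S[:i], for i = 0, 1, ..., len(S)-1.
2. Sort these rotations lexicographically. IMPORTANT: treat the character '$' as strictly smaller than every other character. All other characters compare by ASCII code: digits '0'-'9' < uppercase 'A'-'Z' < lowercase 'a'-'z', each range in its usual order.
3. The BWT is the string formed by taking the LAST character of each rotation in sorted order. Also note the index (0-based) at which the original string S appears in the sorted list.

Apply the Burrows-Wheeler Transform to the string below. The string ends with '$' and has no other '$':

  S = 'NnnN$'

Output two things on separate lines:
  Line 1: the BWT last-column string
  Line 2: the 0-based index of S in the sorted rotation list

All 5 rotations (rotation i = S[i:]+S[:i]):
  rot[0] = NnnN$
  rot[1] = nnN$N
  rot[2] = nN$Nn
  rot[3] = N$Nnn
  rot[4] = $NnnN
Sorted (with $ < everything):
  sorted[0] = $NnnN  (last char: 'N')
  sorted[1] = N$Nnn  (last char: 'n')
  sorted[2] = NnnN$  (last char: '$')
  sorted[3] = nN$Nn  (last char: 'n')
  sorted[4] = nnN$N  (last char: 'N')
Last column: Nn$nN
Original string S is at sorted index 2

Answer: Nn$nN
2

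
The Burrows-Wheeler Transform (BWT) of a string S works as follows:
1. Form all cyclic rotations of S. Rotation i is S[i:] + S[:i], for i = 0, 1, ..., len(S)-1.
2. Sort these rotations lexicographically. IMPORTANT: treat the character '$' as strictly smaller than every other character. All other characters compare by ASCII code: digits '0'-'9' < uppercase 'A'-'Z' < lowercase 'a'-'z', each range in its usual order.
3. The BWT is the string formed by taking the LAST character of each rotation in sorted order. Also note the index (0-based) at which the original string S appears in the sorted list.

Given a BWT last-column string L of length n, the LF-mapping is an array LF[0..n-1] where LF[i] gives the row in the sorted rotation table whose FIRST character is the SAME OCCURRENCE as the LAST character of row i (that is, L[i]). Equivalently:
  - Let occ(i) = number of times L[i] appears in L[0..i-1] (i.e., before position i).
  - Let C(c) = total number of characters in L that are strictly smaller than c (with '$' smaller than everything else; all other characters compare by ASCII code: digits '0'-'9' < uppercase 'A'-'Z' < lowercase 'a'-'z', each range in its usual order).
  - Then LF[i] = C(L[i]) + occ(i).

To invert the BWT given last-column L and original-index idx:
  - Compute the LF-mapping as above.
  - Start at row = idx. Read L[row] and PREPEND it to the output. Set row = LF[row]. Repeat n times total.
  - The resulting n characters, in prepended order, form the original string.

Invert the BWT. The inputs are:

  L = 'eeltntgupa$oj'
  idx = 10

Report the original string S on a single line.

LF mapping: 2 3 6 10 7 11 4 12 9 1 0 8 5
Walk LF starting at row 10, prepending L[row]:
  step 1: row=10, L[10]='$', prepend. Next row=LF[10]=0
  step 2: row=0, L[0]='e', prepend. Next row=LF[0]=2
  step 3: row=2, L[2]='l', prepend. Next row=LF[2]=6
  step 4: row=6, L[6]='g', prepend. Next row=LF[6]=4
  step 5: row=4, L[4]='n', prepend. Next row=LF[4]=7
  step 6: row=7, L[7]='u', prepend. Next row=LF[7]=12
  step 7: row=12, L[12]='j', prepend. Next row=LF[12]=5
  step 8: row=5, L[5]='t', prepend. Next row=LF[5]=11
  step 9: row=11, L[11]='o', prepend. Next row=LF[11]=8
  step 10: row=8, L[8]='p', prepend. Next row=LF[8]=9
  step 11: row=9, L[9]='a', prepend. Next row=LF[9]=1
  step 12: row=1, L[1]='e', prepend. Next row=LF[1]=3
  step 13: row=3, L[3]='t', prepend. Next row=LF[3]=10
Reversed output: teapotjungle$

Answer: teapotjungle$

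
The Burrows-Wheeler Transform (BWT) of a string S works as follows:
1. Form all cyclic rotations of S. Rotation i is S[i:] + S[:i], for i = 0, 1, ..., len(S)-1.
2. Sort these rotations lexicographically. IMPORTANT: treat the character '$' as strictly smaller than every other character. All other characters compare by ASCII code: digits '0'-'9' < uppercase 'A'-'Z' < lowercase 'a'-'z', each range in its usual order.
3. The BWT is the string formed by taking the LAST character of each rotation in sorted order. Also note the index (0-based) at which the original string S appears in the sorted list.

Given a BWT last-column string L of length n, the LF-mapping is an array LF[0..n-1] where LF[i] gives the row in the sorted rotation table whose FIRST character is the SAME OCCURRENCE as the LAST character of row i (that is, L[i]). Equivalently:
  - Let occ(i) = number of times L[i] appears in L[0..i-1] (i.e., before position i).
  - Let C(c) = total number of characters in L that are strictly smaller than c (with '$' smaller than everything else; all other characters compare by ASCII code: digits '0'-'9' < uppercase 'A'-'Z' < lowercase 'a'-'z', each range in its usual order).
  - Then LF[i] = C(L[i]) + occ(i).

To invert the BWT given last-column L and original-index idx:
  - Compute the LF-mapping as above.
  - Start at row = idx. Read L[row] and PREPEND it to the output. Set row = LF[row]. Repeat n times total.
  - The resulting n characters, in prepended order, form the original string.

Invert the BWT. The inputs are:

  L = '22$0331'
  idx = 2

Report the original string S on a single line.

LF mapping: 3 4 0 1 5 6 2
Walk LF starting at row 2, prepending L[row]:
  step 1: row=2, L[2]='$', prepend. Next row=LF[2]=0
  step 2: row=0, L[0]='2', prepend. Next row=LF[0]=3
  step 3: row=3, L[3]='0', prepend. Next row=LF[3]=1
  step 4: row=1, L[1]='2', prepend. Next row=LF[1]=4
  step 5: row=4, L[4]='3', prepend. Next row=LF[4]=5
  step 6: row=5, L[5]='3', prepend. Next row=LF[5]=6
  step 7: row=6, L[6]='1', prepend. Next row=LF[6]=2
Reversed output: 133202$

Answer: 133202$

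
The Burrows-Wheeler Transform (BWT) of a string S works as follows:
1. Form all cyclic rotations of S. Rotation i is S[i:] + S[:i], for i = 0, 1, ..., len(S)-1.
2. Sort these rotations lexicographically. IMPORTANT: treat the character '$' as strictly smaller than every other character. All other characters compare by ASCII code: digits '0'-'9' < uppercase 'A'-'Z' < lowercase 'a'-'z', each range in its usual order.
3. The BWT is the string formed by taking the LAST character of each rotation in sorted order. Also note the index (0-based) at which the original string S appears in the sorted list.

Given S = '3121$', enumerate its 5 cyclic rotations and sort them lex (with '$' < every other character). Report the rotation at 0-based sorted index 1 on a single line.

All 5 rotations (rotation i = S[i:]+S[:i]):
  rot[0] = 3121$
  rot[1] = 121$3
  rot[2] = 21$31
  rot[3] = 1$312
  rot[4] = $3121
Sorted (with $ < everything):
  sorted[0] = $3121
  sorted[1] = 1$312
  sorted[2] = 121$3
  sorted[3] = 21$31
  sorted[4] = 3121$
sorted[1] = 1$312

Answer: 1$312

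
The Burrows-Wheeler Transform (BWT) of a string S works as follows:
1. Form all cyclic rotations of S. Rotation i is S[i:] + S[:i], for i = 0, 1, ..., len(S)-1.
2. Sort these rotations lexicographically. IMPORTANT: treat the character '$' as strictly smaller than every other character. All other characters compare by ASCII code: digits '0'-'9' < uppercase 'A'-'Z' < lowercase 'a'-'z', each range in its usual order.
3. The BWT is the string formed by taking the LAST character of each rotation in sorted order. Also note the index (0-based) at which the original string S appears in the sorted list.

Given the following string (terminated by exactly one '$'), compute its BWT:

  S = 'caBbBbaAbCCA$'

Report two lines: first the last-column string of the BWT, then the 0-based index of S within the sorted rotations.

Answer: ACaabCbbcBAB$
12

Derivation:
All 13 rotations (rotation i = S[i:]+S[:i]):
  rot[0] = caBbBbaAbCCA$
  rot[1] = aBbBbaAbCCA$c
  rot[2] = BbBbaAbCCA$ca
  rot[3] = bBbaAbCCA$caB
  rot[4] = BbaAbCCA$caBb
  rot[5] = baAbCCA$caBbB
  rot[6] = aAbCCA$caBbBb
  rot[7] = AbCCA$caBbBba
  rot[8] = bCCA$caBbBbaA
  rot[9] = CCA$caBbBbaAb
  rot[10] = CA$caBbBbaAbC
  rot[11] = A$caBbBbaAbCC
  rot[12] = $caBbBbaAbCCA
Sorted (with $ < everything):
  sorted[0] = $caBbBbaAbCCA  (last char: 'A')
  sorted[1] = A$caBbBbaAbCC  (last char: 'C')
  sorted[2] = AbCCA$caBbBba  (last char: 'a')
  sorted[3] = BbBbaAbCCA$ca  (last char: 'a')
  sorted[4] = BbaAbCCA$caBb  (last char: 'b')
  sorted[5] = CA$caBbBbaAbC  (last char: 'C')
  sorted[6] = CCA$caBbBbaAb  (last char: 'b')
  sorted[7] = aAbCCA$caBbBb  (last char: 'b')
  sorted[8] = aBbBbaAbCCA$c  (last char: 'c')
  sorted[9] = bBbaAbCCA$caB  (last char: 'B')
  sorted[10] = bCCA$caBbBbaA  (last char: 'A')
  sorted[11] = baAbCCA$caBbB  (last char: 'B')
  sorted[12] = caBbBbaAbCCA$  (last char: '$')
Last column: ACaabCbbcBAB$
Original string S is at sorted index 12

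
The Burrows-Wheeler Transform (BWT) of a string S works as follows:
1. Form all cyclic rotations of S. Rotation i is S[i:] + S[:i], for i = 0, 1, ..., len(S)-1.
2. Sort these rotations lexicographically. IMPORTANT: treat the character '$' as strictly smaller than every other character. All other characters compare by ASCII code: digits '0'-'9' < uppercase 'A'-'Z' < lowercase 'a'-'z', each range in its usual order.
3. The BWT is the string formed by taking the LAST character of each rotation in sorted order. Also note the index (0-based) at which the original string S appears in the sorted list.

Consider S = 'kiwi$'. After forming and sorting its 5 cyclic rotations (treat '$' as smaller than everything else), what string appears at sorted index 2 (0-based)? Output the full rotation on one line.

Answer: iwi$k

Derivation:
All 5 rotations (rotation i = S[i:]+S[:i]):
  rot[0] = kiwi$
  rot[1] = iwi$k
  rot[2] = wi$ki
  rot[3] = i$kiw
  rot[4] = $kiwi
Sorted (with $ < everything):
  sorted[0] = $kiwi
  sorted[1] = i$kiw
  sorted[2] = iwi$k
  sorted[3] = kiwi$
  sorted[4] = wi$ki
sorted[2] = iwi$k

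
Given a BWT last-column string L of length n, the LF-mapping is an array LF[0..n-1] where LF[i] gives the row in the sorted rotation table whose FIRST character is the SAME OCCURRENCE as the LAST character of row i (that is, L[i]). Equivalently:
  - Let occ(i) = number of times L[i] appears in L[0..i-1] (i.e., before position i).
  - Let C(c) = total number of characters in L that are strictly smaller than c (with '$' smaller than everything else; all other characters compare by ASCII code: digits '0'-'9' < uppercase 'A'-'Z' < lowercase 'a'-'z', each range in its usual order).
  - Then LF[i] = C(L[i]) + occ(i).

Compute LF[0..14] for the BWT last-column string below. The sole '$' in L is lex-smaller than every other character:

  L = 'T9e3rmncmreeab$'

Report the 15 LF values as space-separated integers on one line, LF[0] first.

Char counts: '$':1, '3':1, '9':1, 'T':1, 'a':1, 'b':1, 'c':1, 'e':3, 'm':2, 'n':1, 'r':2
C (first-col start): C('$')=0, C('3')=1, C('9')=2, C('T')=3, C('a')=4, C('b')=5, C('c')=6, C('e')=7, C('m')=10, C('n')=12, C('r')=13
L[0]='T': occ=0, LF[0]=C('T')+0=3+0=3
L[1]='9': occ=0, LF[1]=C('9')+0=2+0=2
L[2]='e': occ=0, LF[2]=C('e')+0=7+0=7
L[3]='3': occ=0, LF[3]=C('3')+0=1+0=1
L[4]='r': occ=0, LF[4]=C('r')+0=13+0=13
L[5]='m': occ=0, LF[5]=C('m')+0=10+0=10
L[6]='n': occ=0, LF[6]=C('n')+0=12+0=12
L[7]='c': occ=0, LF[7]=C('c')+0=6+0=6
L[8]='m': occ=1, LF[8]=C('m')+1=10+1=11
L[9]='r': occ=1, LF[9]=C('r')+1=13+1=14
L[10]='e': occ=1, LF[10]=C('e')+1=7+1=8
L[11]='e': occ=2, LF[11]=C('e')+2=7+2=9
L[12]='a': occ=0, LF[12]=C('a')+0=4+0=4
L[13]='b': occ=0, LF[13]=C('b')+0=5+0=5
L[14]='$': occ=0, LF[14]=C('$')+0=0+0=0

Answer: 3 2 7 1 13 10 12 6 11 14 8 9 4 5 0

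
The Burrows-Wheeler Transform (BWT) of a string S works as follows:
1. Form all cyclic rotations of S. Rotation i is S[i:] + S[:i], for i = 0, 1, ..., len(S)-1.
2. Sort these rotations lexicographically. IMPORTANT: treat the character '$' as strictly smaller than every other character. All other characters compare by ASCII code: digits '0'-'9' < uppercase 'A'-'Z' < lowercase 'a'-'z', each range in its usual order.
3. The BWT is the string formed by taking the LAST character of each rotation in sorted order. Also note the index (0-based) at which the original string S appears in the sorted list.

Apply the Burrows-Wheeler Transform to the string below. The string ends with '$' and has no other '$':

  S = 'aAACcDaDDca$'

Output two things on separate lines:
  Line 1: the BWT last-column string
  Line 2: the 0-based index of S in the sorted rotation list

Answer: aaAAacDc$DCD
8

Derivation:
All 12 rotations (rotation i = S[i:]+S[:i]):
  rot[0] = aAACcDaDDca$
  rot[1] = AACcDaDDca$a
  rot[2] = ACcDaDDca$aA
  rot[3] = CcDaDDca$aAA
  rot[4] = cDaDDca$aAAC
  rot[5] = DaDDca$aAACc
  rot[6] = aDDca$aAACcD
  rot[7] = DDca$aAACcDa
  rot[8] = Dca$aAACcDaD
  rot[9] = ca$aAACcDaDD
  rot[10] = a$aAACcDaDDc
  rot[11] = $aAACcDaDDca
Sorted (with $ < everything):
  sorted[0] = $aAACcDaDDca  (last char: 'a')
  sorted[1] = AACcDaDDca$a  (last char: 'a')
  sorted[2] = ACcDaDDca$aA  (last char: 'A')
  sorted[3] = CcDaDDca$aAA  (last char: 'A')
  sorted[4] = DDca$aAACcDa  (last char: 'a')
  sorted[5] = DaDDca$aAACc  (last char: 'c')
  sorted[6] = Dca$aAACcDaD  (last char: 'D')
  sorted[7] = a$aAACcDaDDc  (last char: 'c')
  sorted[8] = aAACcDaDDca$  (last char: '$')
  sorted[9] = aDDca$aAACcD  (last char: 'D')
  sorted[10] = cDaDDca$aAAC  (last char: 'C')
  sorted[11] = ca$aAACcDaDD  (last char: 'D')
Last column: aaAAacDc$DCD
Original string S is at sorted index 8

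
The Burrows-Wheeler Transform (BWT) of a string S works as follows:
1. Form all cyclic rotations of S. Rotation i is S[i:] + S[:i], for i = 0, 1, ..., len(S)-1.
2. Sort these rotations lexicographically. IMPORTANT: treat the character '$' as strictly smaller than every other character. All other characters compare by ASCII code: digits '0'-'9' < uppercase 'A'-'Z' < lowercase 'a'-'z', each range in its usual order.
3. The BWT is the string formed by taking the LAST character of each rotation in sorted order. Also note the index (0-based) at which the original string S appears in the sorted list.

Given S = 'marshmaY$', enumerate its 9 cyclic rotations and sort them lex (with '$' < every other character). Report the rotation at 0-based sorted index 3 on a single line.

Answer: arshmaY$m

Derivation:
All 9 rotations (rotation i = S[i:]+S[:i]):
  rot[0] = marshmaY$
  rot[1] = arshmaY$m
  rot[2] = rshmaY$ma
  rot[3] = shmaY$mar
  rot[4] = hmaY$mars
  rot[5] = maY$marsh
  rot[6] = aY$marshm
  rot[7] = Y$marshma
  rot[8] = $marshmaY
Sorted (with $ < everything):
  sorted[0] = $marshmaY
  sorted[1] = Y$marshma
  sorted[2] = aY$marshm
  sorted[3] = arshmaY$m
  sorted[4] = hmaY$mars
  sorted[5] = maY$marsh
  sorted[6] = marshmaY$
  sorted[7] = rshmaY$ma
  sorted[8] = shmaY$mar
sorted[3] = arshmaY$m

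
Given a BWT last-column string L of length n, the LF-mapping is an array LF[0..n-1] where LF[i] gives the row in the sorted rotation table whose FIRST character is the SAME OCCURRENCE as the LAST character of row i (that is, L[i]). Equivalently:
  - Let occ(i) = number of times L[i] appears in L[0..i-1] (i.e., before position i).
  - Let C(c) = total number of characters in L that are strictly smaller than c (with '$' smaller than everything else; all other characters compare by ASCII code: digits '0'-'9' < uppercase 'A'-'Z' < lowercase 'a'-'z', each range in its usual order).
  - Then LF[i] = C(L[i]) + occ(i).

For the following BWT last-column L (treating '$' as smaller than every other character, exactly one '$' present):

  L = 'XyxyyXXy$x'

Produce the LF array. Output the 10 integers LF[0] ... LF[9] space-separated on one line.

Answer: 1 6 4 7 8 2 3 9 0 5

Derivation:
Char counts: '$':1, 'X':3, 'x':2, 'y':4
C (first-col start): C('$')=0, C('X')=1, C('x')=4, C('y')=6
L[0]='X': occ=0, LF[0]=C('X')+0=1+0=1
L[1]='y': occ=0, LF[1]=C('y')+0=6+0=6
L[2]='x': occ=0, LF[2]=C('x')+0=4+0=4
L[3]='y': occ=1, LF[3]=C('y')+1=6+1=7
L[4]='y': occ=2, LF[4]=C('y')+2=6+2=8
L[5]='X': occ=1, LF[5]=C('X')+1=1+1=2
L[6]='X': occ=2, LF[6]=C('X')+2=1+2=3
L[7]='y': occ=3, LF[7]=C('y')+3=6+3=9
L[8]='$': occ=0, LF[8]=C('$')+0=0+0=0
L[9]='x': occ=1, LF[9]=C('x')+1=4+1=5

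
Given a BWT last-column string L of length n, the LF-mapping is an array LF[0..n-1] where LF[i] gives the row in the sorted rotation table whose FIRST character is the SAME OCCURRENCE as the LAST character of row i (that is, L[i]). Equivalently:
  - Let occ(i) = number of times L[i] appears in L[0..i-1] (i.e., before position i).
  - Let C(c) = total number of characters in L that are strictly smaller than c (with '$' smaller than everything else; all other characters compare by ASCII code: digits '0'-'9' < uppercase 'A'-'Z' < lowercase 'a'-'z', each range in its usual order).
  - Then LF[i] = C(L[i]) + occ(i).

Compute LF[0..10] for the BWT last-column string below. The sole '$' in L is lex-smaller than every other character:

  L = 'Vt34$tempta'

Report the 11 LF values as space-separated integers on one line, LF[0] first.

Answer: 3 8 1 2 0 9 5 6 7 10 4

Derivation:
Char counts: '$':1, '3':1, '4':1, 'V':1, 'a':1, 'e':1, 'm':1, 'p':1, 't':3
C (first-col start): C('$')=0, C('3')=1, C('4')=2, C('V')=3, C('a')=4, C('e')=5, C('m')=6, C('p')=7, C('t')=8
L[0]='V': occ=0, LF[0]=C('V')+0=3+0=3
L[1]='t': occ=0, LF[1]=C('t')+0=8+0=8
L[2]='3': occ=0, LF[2]=C('3')+0=1+0=1
L[3]='4': occ=0, LF[3]=C('4')+0=2+0=2
L[4]='$': occ=0, LF[4]=C('$')+0=0+0=0
L[5]='t': occ=1, LF[5]=C('t')+1=8+1=9
L[6]='e': occ=0, LF[6]=C('e')+0=5+0=5
L[7]='m': occ=0, LF[7]=C('m')+0=6+0=6
L[8]='p': occ=0, LF[8]=C('p')+0=7+0=7
L[9]='t': occ=2, LF[9]=C('t')+2=8+2=10
L[10]='a': occ=0, LF[10]=C('a')+0=4+0=4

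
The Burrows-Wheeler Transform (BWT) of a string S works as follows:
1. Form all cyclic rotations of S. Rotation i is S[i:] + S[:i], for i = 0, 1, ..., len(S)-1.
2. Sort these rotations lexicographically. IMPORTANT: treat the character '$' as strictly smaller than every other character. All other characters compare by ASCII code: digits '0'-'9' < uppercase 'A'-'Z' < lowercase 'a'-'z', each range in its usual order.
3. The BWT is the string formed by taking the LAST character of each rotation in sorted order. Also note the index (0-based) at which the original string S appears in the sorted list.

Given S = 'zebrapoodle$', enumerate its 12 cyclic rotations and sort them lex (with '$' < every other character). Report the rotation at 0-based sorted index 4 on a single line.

Answer: e$zebrapoodl

Derivation:
All 12 rotations (rotation i = S[i:]+S[:i]):
  rot[0] = zebrapoodle$
  rot[1] = ebrapoodle$z
  rot[2] = brapoodle$ze
  rot[3] = rapoodle$zeb
  rot[4] = apoodle$zebr
  rot[5] = poodle$zebra
  rot[6] = oodle$zebrap
  rot[7] = odle$zebrapo
  rot[8] = dle$zebrapoo
  rot[9] = le$zebrapood
  rot[10] = e$zebrapoodl
  rot[11] = $zebrapoodle
Sorted (with $ < everything):
  sorted[0] = $zebrapoodle
  sorted[1] = apoodle$zebr
  sorted[2] = brapoodle$ze
  sorted[3] = dle$zebrapoo
  sorted[4] = e$zebrapoodl
  sorted[5] = ebrapoodle$z
  sorted[6] = le$zebrapood
  sorted[7] = odle$zebrapo
  sorted[8] = oodle$zebrap
  sorted[9] = poodle$zebra
  sorted[10] = rapoodle$zeb
  sorted[11] = zebrapoodle$
sorted[4] = e$zebrapoodl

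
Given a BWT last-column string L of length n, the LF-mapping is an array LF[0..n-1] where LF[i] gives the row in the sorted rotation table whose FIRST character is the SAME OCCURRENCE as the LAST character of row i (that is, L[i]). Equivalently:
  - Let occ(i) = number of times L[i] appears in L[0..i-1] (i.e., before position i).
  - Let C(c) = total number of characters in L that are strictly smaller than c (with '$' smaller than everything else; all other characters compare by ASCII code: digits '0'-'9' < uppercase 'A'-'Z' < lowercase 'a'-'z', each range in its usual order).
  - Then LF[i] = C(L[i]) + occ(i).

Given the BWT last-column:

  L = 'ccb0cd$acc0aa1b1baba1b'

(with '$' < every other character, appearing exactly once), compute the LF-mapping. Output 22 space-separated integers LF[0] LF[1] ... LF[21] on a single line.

Char counts: '$':1, '0':2, '1':3, 'a':5, 'b':5, 'c':5, 'd':1
C (first-col start): C('$')=0, C('0')=1, C('1')=3, C('a')=6, C('b')=11, C('c')=16, C('d')=21
L[0]='c': occ=0, LF[0]=C('c')+0=16+0=16
L[1]='c': occ=1, LF[1]=C('c')+1=16+1=17
L[2]='b': occ=0, LF[2]=C('b')+0=11+0=11
L[3]='0': occ=0, LF[3]=C('0')+0=1+0=1
L[4]='c': occ=2, LF[4]=C('c')+2=16+2=18
L[5]='d': occ=0, LF[5]=C('d')+0=21+0=21
L[6]='$': occ=0, LF[6]=C('$')+0=0+0=0
L[7]='a': occ=0, LF[7]=C('a')+0=6+0=6
L[8]='c': occ=3, LF[8]=C('c')+3=16+3=19
L[9]='c': occ=4, LF[9]=C('c')+4=16+4=20
L[10]='0': occ=1, LF[10]=C('0')+1=1+1=2
L[11]='a': occ=1, LF[11]=C('a')+1=6+1=7
L[12]='a': occ=2, LF[12]=C('a')+2=6+2=8
L[13]='1': occ=0, LF[13]=C('1')+0=3+0=3
L[14]='b': occ=1, LF[14]=C('b')+1=11+1=12
L[15]='1': occ=1, LF[15]=C('1')+1=3+1=4
L[16]='b': occ=2, LF[16]=C('b')+2=11+2=13
L[17]='a': occ=3, LF[17]=C('a')+3=6+3=9
L[18]='b': occ=3, LF[18]=C('b')+3=11+3=14
L[19]='a': occ=4, LF[19]=C('a')+4=6+4=10
L[20]='1': occ=2, LF[20]=C('1')+2=3+2=5
L[21]='b': occ=4, LF[21]=C('b')+4=11+4=15

Answer: 16 17 11 1 18 21 0 6 19 20 2 7 8 3 12 4 13 9 14 10 5 15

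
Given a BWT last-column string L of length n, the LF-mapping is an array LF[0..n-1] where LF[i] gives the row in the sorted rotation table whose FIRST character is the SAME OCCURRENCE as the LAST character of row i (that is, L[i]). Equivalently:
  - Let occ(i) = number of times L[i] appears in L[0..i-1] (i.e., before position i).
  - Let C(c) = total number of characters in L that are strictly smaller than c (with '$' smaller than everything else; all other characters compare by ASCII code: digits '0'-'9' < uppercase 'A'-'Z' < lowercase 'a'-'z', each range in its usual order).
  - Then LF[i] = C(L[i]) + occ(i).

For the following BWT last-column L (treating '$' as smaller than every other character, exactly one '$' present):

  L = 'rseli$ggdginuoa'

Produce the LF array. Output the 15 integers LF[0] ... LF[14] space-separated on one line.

Answer: 12 13 3 9 7 0 4 5 2 6 8 10 14 11 1

Derivation:
Char counts: '$':1, 'a':1, 'd':1, 'e':1, 'g':3, 'i':2, 'l':1, 'n':1, 'o':1, 'r':1, 's':1, 'u':1
C (first-col start): C('$')=0, C('a')=1, C('d')=2, C('e')=3, C('g')=4, C('i')=7, C('l')=9, C('n')=10, C('o')=11, C('r')=12, C('s')=13, C('u')=14
L[0]='r': occ=0, LF[0]=C('r')+0=12+0=12
L[1]='s': occ=0, LF[1]=C('s')+0=13+0=13
L[2]='e': occ=0, LF[2]=C('e')+0=3+0=3
L[3]='l': occ=0, LF[3]=C('l')+0=9+0=9
L[4]='i': occ=0, LF[4]=C('i')+0=7+0=7
L[5]='$': occ=0, LF[5]=C('$')+0=0+0=0
L[6]='g': occ=0, LF[6]=C('g')+0=4+0=4
L[7]='g': occ=1, LF[7]=C('g')+1=4+1=5
L[8]='d': occ=0, LF[8]=C('d')+0=2+0=2
L[9]='g': occ=2, LF[9]=C('g')+2=4+2=6
L[10]='i': occ=1, LF[10]=C('i')+1=7+1=8
L[11]='n': occ=0, LF[11]=C('n')+0=10+0=10
L[12]='u': occ=0, LF[12]=C('u')+0=14+0=14
L[13]='o': occ=0, LF[13]=C('o')+0=11+0=11
L[14]='a': occ=0, LF[14]=C('a')+0=1+0=1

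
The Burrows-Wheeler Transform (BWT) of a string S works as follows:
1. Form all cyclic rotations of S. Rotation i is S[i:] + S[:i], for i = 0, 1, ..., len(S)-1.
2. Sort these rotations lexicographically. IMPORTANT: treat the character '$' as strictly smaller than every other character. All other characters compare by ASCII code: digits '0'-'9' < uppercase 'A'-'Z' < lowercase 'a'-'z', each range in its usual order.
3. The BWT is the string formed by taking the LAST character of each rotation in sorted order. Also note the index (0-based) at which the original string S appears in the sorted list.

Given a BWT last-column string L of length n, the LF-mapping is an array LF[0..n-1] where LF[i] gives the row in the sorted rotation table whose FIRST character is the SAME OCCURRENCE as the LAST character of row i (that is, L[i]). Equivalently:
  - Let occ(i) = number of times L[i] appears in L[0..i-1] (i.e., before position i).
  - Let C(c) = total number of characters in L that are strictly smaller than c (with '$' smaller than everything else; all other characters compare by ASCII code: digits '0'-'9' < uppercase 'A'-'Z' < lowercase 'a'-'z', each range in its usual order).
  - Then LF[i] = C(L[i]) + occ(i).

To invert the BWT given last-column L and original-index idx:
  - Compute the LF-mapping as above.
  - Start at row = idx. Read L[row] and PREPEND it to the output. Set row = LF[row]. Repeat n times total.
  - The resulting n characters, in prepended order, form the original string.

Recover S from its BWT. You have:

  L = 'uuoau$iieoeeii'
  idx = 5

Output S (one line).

LF mapping: 11 12 9 1 13 0 5 6 2 10 3 4 7 8
Walk LF starting at row 5, prepending L[row]:
  step 1: row=5, L[5]='$', prepend. Next row=LF[5]=0
  step 2: row=0, L[0]='u', prepend. Next row=LF[0]=11
  step 3: row=11, L[11]='e', prepend. Next row=LF[11]=4
  step 4: row=4, L[4]='u', prepend. Next row=LF[4]=13
  step 5: row=13, L[13]='i', prepend. Next row=LF[13]=8
  step 6: row=8, L[8]='e', prepend. Next row=LF[8]=2
  step 7: row=2, L[2]='o', prepend. Next row=LF[2]=9
  step 8: row=9, L[9]='o', prepend. Next row=LF[9]=10
  step 9: row=10, L[10]='e', prepend. Next row=LF[10]=3
  step 10: row=3, L[3]='a', prepend. Next row=LF[3]=1
  step 11: row=1, L[1]='u', prepend. Next row=LF[1]=12
  step 12: row=12, L[12]='i', prepend. Next row=LF[12]=7
  step 13: row=7, L[7]='i', prepend. Next row=LF[7]=6
  step 14: row=6, L[6]='i', prepend. Next row=LF[6]=5
Reversed output: iiiuaeooeiueu$

Answer: iiiuaeooeiueu$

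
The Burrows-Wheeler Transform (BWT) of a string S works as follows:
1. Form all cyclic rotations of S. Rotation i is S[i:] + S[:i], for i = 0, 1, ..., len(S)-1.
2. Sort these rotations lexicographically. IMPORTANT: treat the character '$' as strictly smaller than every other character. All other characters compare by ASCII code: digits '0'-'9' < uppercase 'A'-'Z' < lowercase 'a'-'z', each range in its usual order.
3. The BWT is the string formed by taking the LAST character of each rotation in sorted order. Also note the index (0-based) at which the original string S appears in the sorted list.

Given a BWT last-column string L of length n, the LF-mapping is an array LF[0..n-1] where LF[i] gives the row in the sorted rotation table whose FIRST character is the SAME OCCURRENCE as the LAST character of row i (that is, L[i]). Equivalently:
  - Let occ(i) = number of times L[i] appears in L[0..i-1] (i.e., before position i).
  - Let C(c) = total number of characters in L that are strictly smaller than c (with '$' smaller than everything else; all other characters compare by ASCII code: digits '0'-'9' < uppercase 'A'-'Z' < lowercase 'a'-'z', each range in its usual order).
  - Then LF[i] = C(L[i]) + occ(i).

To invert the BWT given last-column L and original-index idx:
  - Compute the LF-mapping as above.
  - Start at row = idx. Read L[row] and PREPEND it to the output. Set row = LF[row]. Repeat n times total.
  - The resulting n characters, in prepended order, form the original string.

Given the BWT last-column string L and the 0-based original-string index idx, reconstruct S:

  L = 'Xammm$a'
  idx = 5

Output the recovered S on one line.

LF mapping: 1 2 4 5 6 0 3
Walk LF starting at row 5, prepending L[row]:
  step 1: row=5, L[5]='$', prepend. Next row=LF[5]=0
  step 2: row=0, L[0]='X', prepend. Next row=LF[0]=1
  step 3: row=1, L[1]='a', prepend. Next row=LF[1]=2
  step 4: row=2, L[2]='m', prepend. Next row=LF[2]=4
  step 5: row=4, L[4]='m', prepend. Next row=LF[4]=6
  step 6: row=6, L[6]='a', prepend. Next row=LF[6]=3
  step 7: row=3, L[3]='m', prepend. Next row=LF[3]=5
Reversed output: mammaX$

Answer: mammaX$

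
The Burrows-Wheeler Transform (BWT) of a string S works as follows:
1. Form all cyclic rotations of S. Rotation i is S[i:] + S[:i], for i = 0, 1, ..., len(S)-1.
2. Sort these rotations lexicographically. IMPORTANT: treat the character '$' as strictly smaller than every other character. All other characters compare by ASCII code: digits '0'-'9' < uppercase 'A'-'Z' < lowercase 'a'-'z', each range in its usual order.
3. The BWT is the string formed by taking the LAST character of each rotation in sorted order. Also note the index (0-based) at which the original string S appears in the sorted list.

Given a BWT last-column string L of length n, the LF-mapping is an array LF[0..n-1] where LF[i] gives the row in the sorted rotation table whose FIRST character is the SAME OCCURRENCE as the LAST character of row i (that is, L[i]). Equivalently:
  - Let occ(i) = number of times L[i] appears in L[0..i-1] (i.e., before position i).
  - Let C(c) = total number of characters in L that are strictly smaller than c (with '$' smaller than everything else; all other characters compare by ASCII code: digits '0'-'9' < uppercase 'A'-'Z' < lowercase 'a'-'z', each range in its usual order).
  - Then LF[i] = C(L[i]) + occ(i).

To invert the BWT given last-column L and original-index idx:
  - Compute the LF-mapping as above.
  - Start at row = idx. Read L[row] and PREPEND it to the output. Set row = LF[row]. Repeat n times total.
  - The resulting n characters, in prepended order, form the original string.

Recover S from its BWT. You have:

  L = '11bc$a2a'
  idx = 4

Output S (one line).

LF mapping: 1 2 6 7 0 4 3 5
Walk LF starting at row 4, prepending L[row]:
  step 1: row=4, L[4]='$', prepend. Next row=LF[4]=0
  step 2: row=0, L[0]='1', prepend. Next row=LF[0]=1
  step 3: row=1, L[1]='1', prepend. Next row=LF[1]=2
  step 4: row=2, L[2]='b', prepend. Next row=LF[2]=6
  step 5: row=6, L[6]='2', prepend. Next row=LF[6]=3
  step 6: row=3, L[3]='c', prepend. Next row=LF[3]=7
  step 7: row=7, L[7]='a', prepend. Next row=LF[7]=5
  step 8: row=5, L[5]='a', prepend. Next row=LF[5]=4
Reversed output: aac2b11$

Answer: aac2b11$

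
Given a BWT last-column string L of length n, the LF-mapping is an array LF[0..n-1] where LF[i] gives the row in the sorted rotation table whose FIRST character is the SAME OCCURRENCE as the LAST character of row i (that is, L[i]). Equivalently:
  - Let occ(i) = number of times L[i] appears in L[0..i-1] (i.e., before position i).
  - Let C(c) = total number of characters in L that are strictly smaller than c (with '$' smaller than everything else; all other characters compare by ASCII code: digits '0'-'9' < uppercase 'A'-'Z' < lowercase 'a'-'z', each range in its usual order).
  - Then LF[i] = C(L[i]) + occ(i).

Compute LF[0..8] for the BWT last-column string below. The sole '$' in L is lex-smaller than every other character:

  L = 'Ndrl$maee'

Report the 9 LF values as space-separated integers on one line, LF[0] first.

Answer: 1 3 8 6 0 7 2 4 5

Derivation:
Char counts: '$':1, 'N':1, 'a':1, 'd':1, 'e':2, 'l':1, 'm':1, 'r':1
C (first-col start): C('$')=0, C('N')=1, C('a')=2, C('d')=3, C('e')=4, C('l')=6, C('m')=7, C('r')=8
L[0]='N': occ=0, LF[0]=C('N')+0=1+0=1
L[1]='d': occ=0, LF[1]=C('d')+0=3+0=3
L[2]='r': occ=0, LF[2]=C('r')+0=8+0=8
L[3]='l': occ=0, LF[3]=C('l')+0=6+0=6
L[4]='$': occ=0, LF[4]=C('$')+0=0+0=0
L[5]='m': occ=0, LF[5]=C('m')+0=7+0=7
L[6]='a': occ=0, LF[6]=C('a')+0=2+0=2
L[7]='e': occ=0, LF[7]=C('e')+0=4+0=4
L[8]='e': occ=1, LF[8]=C('e')+1=4+1=5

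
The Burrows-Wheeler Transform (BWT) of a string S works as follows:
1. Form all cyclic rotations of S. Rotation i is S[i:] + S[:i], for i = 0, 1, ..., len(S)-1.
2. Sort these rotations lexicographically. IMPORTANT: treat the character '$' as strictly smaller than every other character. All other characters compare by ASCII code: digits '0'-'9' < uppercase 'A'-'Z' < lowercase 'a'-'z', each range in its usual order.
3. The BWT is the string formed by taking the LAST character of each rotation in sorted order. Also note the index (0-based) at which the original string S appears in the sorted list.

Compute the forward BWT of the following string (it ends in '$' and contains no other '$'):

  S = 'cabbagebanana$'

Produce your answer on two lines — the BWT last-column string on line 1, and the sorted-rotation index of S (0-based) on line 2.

All 14 rotations (rotation i = S[i:]+S[:i]):
  rot[0] = cabbagebanana$
  rot[1] = abbagebanana$c
  rot[2] = bbagebanana$ca
  rot[3] = bagebanana$cab
  rot[4] = agebanana$cabb
  rot[5] = gebanana$cabba
  rot[6] = ebanana$cabbag
  rot[7] = banana$cabbage
  rot[8] = anana$cabbageb
  rot[9] = nana$cabbageba
  rot[10] = ana$cabbageban
  rot[11] = na$cabbagebana
  rot[12] = a$cabbagebanan
  rot[13] = $cabbagebanana
Sorted (with $ < everything):
  sorted[0] = $cabbagebanana  (last char: 'a')
  sorted[1] = a$cabbagebanan  (last char: 'n')
  sorted[2] = abbagebanana$c  (last char: 'c')
  sorted[3] = agebanana$cabb  (last char: 'b')
  sorted[4] = ana$cabbageban  (last char: 'n')
  sorted[5] = anana$cabbageb  (last char: 'b')
  sorted[6] = bagebanana$cab  (last char: 'b')
  sorted[7] = banana$cabbage  (last char: 'e')
  sorted[8] = bbagebanana$ca  (last char: 'a')
  sorted[9] = cabbagebanana$  (last char: '$')
  sorted[10] = ebanana$cabbag  (last char: 'g')
  sorted[11] = gebanana$cabba  (last char: 'a')
  sorted[12] = na$cabbagebana  (last char: 'a')
  sorted[13] = nana$cabbageba  (last char: 'a')
Last column: ancbnbbea$gaaa
Original string S is at sorted index 9

Answer: ancbnbbea$gaaa
9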